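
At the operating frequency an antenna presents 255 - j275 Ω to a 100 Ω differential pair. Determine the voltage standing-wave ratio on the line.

VSWR ≈ 5.73

Γ = (Z_L − Z_0)/(Z_L + Z_0) = (155 − j275)/(355 − j275)
|Γ| = 316/449 = 0.703
VSWR = (1 + |Γ|)/(1 − |Γ|) = 1.7/0.297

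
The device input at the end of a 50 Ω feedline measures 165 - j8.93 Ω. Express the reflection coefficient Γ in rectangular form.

Γ ≈ 0.536 − j0.0193

Γ = (Z_L − Z_0)/(Z_L + Z_0) = (115 − j8.93)/(215 − j8.93)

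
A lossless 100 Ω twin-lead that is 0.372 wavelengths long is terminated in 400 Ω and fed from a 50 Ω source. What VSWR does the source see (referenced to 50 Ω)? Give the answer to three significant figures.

VSWR ≈ 5.01

βl = 2π × 0.372 = 134°
tan(βl) = -1.04
Z_in = Z_0·(Z_L + jZ_0·tanβl)/(Z_0 + jZ_L·tanβl) = 45.5 + j85.3 Ω
Γ_s = (Z_in − Z_s)/(Z_in + Z_s) = (-4.46 + j85.3)/(95.5 + j85.3), |Γ_s| = 0.667
VSWR = (1 + |Γ_s|)/(1 − |Γ_s|)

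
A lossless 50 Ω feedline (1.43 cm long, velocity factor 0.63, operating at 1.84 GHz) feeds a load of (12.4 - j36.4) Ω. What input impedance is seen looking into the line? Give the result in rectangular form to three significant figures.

λ = v/f = 0.63·c / 1.84 GHz = 0.103 m
βl = 2π·l/λ = 2π × 0.139 = 50.1°
tan(βl) = tan(50.1°) = 1.2
Z_in = Z_0·(Z_L + jZ_0·tanβl)/(Z_0 + jZ_L·tanβl)
     = 50·(12.4 + j23.4)/(93.6 + j14.8)

Z_in ≈ 8.4 + j11.2 Ω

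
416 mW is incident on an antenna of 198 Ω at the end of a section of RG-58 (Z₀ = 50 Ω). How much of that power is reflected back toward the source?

P_reflected ≈ 148 mW

Γ = (198 − 50)/(198 + 50) = 0.597
|Γ|² = 0.356
P_refl = |Γ|²·P_inc = 148 mW, P_del = (1 − |Γ|²)·P_inc = 268 mW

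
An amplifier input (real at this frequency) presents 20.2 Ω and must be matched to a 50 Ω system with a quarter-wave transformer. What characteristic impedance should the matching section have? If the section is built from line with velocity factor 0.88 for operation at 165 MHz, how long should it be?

Z_qwt ≈ 31.8 Ω; length ≈ 40 cm

Z_qwt = √(Z_0·R_L) = √(50 × 20.2) = √1010
λ = 0.88·c/f = 1.6 m, so l = λ/4 = 0.4 m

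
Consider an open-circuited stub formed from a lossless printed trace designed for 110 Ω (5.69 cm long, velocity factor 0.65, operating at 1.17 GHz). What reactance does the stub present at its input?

λ = v/f = 0.65·c / 1.17 GHz = 0.167 m
βl = 2π·l/λ = 2π × 0.341 = 123°
tan(βl) = -1.55
For an open-circuited stub, Z_in = −jZ_0·cot(βl) = −jZ_0/tan(βl)

X_in ≈ 71.2 Ω (inductive)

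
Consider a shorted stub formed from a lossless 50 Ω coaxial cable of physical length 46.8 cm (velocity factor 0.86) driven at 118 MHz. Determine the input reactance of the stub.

X_in ≈ 218 Ω (inductive)

λ = v/f = 0.86·c / 118 MHz = 2.19 m
βl = 2π·l/λ = 2π × 0.214 = 77.1°
tan(βl) = 4.35
For a shorted stub, Z_in = jZ_0·tan(βl)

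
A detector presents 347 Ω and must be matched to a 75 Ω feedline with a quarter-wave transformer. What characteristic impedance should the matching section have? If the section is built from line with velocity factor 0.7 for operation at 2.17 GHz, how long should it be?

Z_qwt = √(Z_0·R_L) = √(75 × 347) = √26020
λ = 0.7·c/f = 0.0968 m, so l = λ/4 = 0.0242 m

Z_qwt ≈ 161 Ω; length ≈ 2.42 cm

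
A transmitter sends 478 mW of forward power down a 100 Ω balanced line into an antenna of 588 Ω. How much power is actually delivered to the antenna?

Γ = (588 − 100)/(588 + 100) = 0.709
|Γ|² = 0.503
P_refl = |Γ|²·P_inc = 240 mW, P_del = (1 − |Γ|²)·P_inc = 238 mW

P_delivered ≈ 238 mW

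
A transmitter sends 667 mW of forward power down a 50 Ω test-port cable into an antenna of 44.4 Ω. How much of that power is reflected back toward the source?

P_reflected ≈ 2.35 mW

Γ = (44.4 − 50)/(44.4 + 50) = -0.0593
|Γ|² = 0.00352
P_refl = |Γ|²·P_inc = 2.35 mW, P_del = (1 − |Γ|²)·P_inc = 665 mW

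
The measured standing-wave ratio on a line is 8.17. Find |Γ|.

|Γ| ≈ 0.782

|Γ| = (S − 1)/(S + 1) = (8.17 − 1)/(8.17 + 1) = 7.17/9.17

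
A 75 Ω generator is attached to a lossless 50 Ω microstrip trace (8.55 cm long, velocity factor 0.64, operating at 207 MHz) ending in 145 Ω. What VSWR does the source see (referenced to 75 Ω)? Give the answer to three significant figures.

VSWR ≈ 2.72

λ = v/f = 0.64·c / 207 MHz = 0.928 m
βl = 2π·l/λ = 2π × 0.0922 = 33.2°
tan(βl) = 0.654
Z_in = Z_0·(Z_L + jZ_0·tanβl)/(Z_0 + jZ_L·tanβl) = 45 − j52.7 Ω
Γ_s = (Z_in − Z_s)/(Z_in + Z_s) = (-30 − j52.7)/(120 − j52.7), |Γ_s| = 0.463
VSWR = (1 + |Γ_s|)/(1 − |Γ_s|)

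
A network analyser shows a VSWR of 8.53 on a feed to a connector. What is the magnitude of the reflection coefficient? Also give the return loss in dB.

|Γ| = (S − 1)/(S + 1) = (8.53 − 1)/(8.53 + 1) = 7.53/9.53
RL = −20·log₁₀|Γ| = −20·log₁₀(0.79)

|Γ| ≈ 0.79; return loss ≈ 2.05 dB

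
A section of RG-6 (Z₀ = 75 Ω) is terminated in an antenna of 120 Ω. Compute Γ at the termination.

Γ = (Z_L − Z_0)/(Z_L + Z_0) = (120 − 75)/(120 + 75) = 45/195

Γ = 0.231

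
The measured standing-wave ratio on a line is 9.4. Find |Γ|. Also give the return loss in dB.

|Γ| ≈ 0.808; return loss ≈ 1.86 dB

|Γ| = (S − 1)/(S + 1) = (9.4 − 1)/(9.4 + 1) = 8.4/10.4
RL = −20·log₁₀|Γ| = −20·log₁₀(0.808)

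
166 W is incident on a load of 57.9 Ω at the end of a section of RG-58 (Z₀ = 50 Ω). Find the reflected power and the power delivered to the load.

P_reflected ≈ 0.89 W; P_delivered ≈ 165 W

Γ = (57.9 − 50)/(57.9 + 50) = 0.0732
|Γ|² = 0.00536
P_refl = |Γ|²·P_inc = 0.89 W, P_del = (1 − |Γ|²)·P_inc = 165 W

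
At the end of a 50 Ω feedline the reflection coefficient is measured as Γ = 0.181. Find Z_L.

Z_L = Z_0·(1 + Γ)/(1 − Γ) = 50·(1.18)/(0.819)

Z_L ≈ 72.1 Ω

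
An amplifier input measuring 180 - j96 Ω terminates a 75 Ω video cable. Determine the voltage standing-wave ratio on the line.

Γ = (Z_L − Z_0)/(Z_L + Z_0) = (105 − j96)/(255 − j96)
|Γ| = 142/272 = 0.522
VSWR = (1 + |Γ|)/(1 − |Γ|) = 1.52/0.478

VSWR ≈ 3.19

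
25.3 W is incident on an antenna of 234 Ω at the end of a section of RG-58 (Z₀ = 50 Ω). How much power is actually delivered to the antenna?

P_delivered ≈ 14.7 W

Γ = (234 − 50)/(234 + 50) = 0.648
|Γ|² = 0.42
P_refl = |Γ|²·P_inc = 10.6 W, P_del = (1 − |Γ|²)·P_inc = 14.7 W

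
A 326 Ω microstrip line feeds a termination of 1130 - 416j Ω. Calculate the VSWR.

Γ = (Z_L − Z_0)/(Z_L + Z_0) = (804 − j416)/(1456 − j416)
|Γ| = 905/1510 = 0.598
VSWR = (1 + |Γ|)/(1 − |Γ|) = 1.6/0.402

VSWR ≈ 3.97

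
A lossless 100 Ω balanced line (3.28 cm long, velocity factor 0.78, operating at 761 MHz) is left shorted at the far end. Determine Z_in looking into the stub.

Z_in ≈ +j79.3 Ω

λ = v/f = 0.78·c / 761 MHz = 0.307 m
βl = 2π·l/λ = 2π × 0.107 = 38.4°
tan(βl) = 0.793
For a shorted stub, Z_in = jZ_0·tan(βl)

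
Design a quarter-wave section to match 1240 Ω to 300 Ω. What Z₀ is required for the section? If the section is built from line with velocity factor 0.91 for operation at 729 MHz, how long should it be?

Z_qwt ≈ 610 Ω; length ≈ 9.36 cm

Z_qwt = √(Z_0·R_L) = √(300 × 1240) = √372000
λ = 0.91·c/f = 0.374 m, so l = λ/4 = 0.0936 m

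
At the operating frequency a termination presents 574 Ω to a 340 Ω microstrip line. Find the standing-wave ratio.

VSWR ≈ 1.69

Γ = (574 − 340)/(574 + 340) = 0.256
VSWR = (1 + 0.256)/(1 − 0.256)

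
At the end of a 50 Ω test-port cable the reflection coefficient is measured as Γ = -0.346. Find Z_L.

Z_L ≈ 24.3 Ω

Z_L = Z_0·(1 + Γ)/(1 − Γ) = 50·(0.654)/(1.35)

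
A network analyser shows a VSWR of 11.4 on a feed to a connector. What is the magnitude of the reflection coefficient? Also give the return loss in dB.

|Γ| = (S − 1)/(S + 1) = (11.4 − 1)/(11.4 + 1) = 10.4/12.4
RL = −20·log₁₀|Γ| = −20·log₁₀(0.839)

|Γ| ≈ 0.839; return loss ≈ 1.53 dB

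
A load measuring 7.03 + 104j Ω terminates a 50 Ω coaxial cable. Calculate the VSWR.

Γ = (Z_L − Z_0)/(Z_L + Z_0) = (-42.97 + j104)/(57.03 + j104)
|Γ| = 113/119 = 0.949
VSWR = (1 + |Γ|)/(1 − |Γ|) = 1.95/0.0513

VSWR ≈ 38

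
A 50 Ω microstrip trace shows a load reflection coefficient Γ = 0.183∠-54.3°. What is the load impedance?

Z_L = Z_0·(1 + Γ)/(1 − Γ) = 50·(1.11 − j0.149)/(0.893 + j0.149)

Z_L ≈ 58.9 − j18.1 Ω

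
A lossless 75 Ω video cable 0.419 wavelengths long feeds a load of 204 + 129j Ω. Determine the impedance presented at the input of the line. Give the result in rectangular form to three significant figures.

Z_in ≈ 43.5 + j78.2 Ω

βl = 2π × 0.419 = 151°
tan(βl) = tan(151°) = -0.558
Z_in = Z_0·(Z_L + jZ_0·tanβl)/(Z_0 + jZ_L·tanβl)
     = 75·(204 + j87.2)/(147 − j114)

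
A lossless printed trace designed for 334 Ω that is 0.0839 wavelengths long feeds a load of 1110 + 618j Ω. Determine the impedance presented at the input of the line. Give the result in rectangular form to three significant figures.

Z_in ≈ 396 − j590 Ω

βl = 2π × 0.0839 = 30.2°
tan(βl) = tan(30.2°) = 0.582
Z_in = Z_0·(Z_L + jZ_0·tanβl)/(Z_0 + jZ_L·tanβl)
     = 334·(1110 + j812)/(-25.7 + j646)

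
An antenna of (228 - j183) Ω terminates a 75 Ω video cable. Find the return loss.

Γ = (153 − j183)/(303 − j183), |Γ| = 0.674
RL = −20·log₁₀|Γ| = −20·log₁₀(0.674)

RL ≈ 3.43 dB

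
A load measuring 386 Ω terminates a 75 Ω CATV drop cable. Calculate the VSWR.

VSWR ≈ 5.15

For a purely resistive load, VSWR = R_L/Z_0 or Z_0/R_L (whichever > 1) = 386/75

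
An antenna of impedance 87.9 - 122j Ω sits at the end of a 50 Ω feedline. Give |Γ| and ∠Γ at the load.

Γ = (Z_L − Z_0)/(Z_L + Z_0) = (37.9 − j122)/(137.9 − j122)
|Γ| = 128/184 = 0.694

Γ ≈ 0.694 ∠ -31.2°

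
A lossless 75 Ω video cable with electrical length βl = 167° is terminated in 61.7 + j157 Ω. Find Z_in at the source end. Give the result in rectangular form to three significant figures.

tan(βl) = tan(167°) = -0.231
Z_in = Z_0·(Z_L + jZ_0·tanβl)/(Z_0 + jZ_L·tanβl)
     = 75·(61.7 + j140)/(111 − j14.2)

Z_in ≈ 29.1 + j97.9 Ω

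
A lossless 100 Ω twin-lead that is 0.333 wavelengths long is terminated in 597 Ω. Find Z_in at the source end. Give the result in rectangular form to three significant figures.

βl = 2π × 0.333 = 120°
tan(βl) = tan(120°) = -1.74
Z_in = Z_0·(Z_L + jZ_0·tanβl)/(Z_0 + jZ_L·tanβl)
     = 100·(597 − j174)/(100 − j1040)

Z_in ≈ 22.1 + j55.3 Ω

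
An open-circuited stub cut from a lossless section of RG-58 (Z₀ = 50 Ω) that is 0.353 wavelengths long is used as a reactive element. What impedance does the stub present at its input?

βl = 2π × 0.353 = 127°
tan(βl) = -1.32
For an open-circuited stub, Z_in = −jZ_0·cot(βl) = −jZ_0/tan(βl)

Z_in ≈ +j37.8 Ω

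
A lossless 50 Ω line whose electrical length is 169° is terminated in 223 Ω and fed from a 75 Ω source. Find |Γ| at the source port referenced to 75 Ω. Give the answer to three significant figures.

|Γ| ≈ 0.514

tan(βl) = -0.194
Z_in = Z_0·(Z_L + jZ_0·tanβl)/(Z_0 + jZ_L·tanβl) = 132 + j105 Ω
Γ_s = (Z_in − Z_s)/(Z_in + Z_s) = (57.1 + j105)/(207 + j105), |Γ_s| = 0.514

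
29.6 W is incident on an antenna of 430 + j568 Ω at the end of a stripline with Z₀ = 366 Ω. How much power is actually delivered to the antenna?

P_delivered ≈ 19.5 W

|Γ| = |(64 + j568)/(796 + j568)| = 0.585
|Γ|² = 0.342
P_refl = |Γ|²·P_inc = 10.1 W, P_del = (1 − |Γ|²)·P_inc = 19.5 W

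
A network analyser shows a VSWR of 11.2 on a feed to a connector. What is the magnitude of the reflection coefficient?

|Γ| ≈ 0.836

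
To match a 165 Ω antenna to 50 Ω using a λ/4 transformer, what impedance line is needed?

Z_qwt = √(Z_0·R_L) = √(50 × 165) = √8250

Z_qwt ≈ 90.8 Ω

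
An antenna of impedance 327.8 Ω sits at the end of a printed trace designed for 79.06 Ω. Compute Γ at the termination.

Γ = (Z_L − Z_0)/(Z_L + Z_0) = (327.8 − 79.06)/(327.8 + 79.06) = 248.7/406.9

Γ = 0.611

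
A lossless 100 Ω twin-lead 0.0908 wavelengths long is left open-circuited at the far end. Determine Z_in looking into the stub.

Z_in ≈ −j156 Ω

βl = 2π × 0.0908 = 32.7°
tan(βl) = 0.642
For an open-circuited stub, Z_in = −jZ_0·cot(βl) = −jZ_0/tan(βl)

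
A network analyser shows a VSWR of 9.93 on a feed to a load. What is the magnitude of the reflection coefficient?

|Γ| ≈ 0.817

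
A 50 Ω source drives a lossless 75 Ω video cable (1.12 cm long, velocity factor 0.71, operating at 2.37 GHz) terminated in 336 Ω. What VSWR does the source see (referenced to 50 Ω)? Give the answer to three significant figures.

λ = v/f = 0.71·c / 2.37 GHz = 0.0899 m
βl = 2π·l/λ = 2π × 0.125 = 44.9°
tan(βl) = 0.995
Z_in = Z_0·(Z_L + jZ_0·tanβl)/(Z_0 + jZ_L·tanβl) = 32 − j68.2 Ω
Γ_s = (Z_in − Z_s)/(Z_in + Z_s) = (-18 − j68.2)/(82 − j68.2), |Γ_s| = 0.661
VSWR = (1 + |Γ_s|)/(1 − |Γ_s|)

VSWR ≈ 4.9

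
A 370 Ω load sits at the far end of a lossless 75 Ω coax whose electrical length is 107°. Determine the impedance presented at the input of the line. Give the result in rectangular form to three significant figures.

tan(βl) = tan(107°) = -3.27
Z_in = Z_0·(Z_L + jZ_0·tanβl)/(Z_0 + jZ_L·tanβl)
     = 75·(370 − j245)/(75 − j1210)

Z_in ≈ 16.6 + j21.9 Ω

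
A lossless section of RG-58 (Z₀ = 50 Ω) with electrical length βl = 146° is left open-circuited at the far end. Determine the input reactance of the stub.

X_in ≈ 74.1 Ω (inductive)

tan(βl) = -0.675
For an open-circuited stub, Z_in = −jZ_0·cot(βl) = −jZ_0/tan(βl)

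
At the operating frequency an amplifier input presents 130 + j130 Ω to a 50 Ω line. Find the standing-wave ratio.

Γ = (Z_L − Z_0)/(Z_L + Z_0) = (80 + j130)/(180 + j130)
|Γ| = 153/222 = 0.687
VSWR = (1 + |Γ|)/(1 − |Γ|) = 1.69/0.313

VSWR ≈ 5.4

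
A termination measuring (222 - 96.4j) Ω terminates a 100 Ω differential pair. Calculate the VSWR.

VSWR ≈ 2.72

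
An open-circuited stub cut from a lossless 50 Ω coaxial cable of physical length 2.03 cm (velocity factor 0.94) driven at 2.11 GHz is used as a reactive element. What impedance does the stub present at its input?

Z_in ≈ −j35.4 Ω

λ = v/f = 0.94·c / 2.11 GHz = 0.134 m
βl = 2π·l/λ = 2π × 0.152 = 54.7°
tan(βl) = 1.41
For an open-circuited stub, Z_in = −jZ_0·cot(βl) = −jZ_0/tan(βl)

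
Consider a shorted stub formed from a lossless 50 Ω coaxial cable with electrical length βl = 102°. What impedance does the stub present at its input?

tan(βl) = -4.7
For a shorted stub, Z_in = jZ_0·tan(βl)

Z_in ≈ −j235 Ω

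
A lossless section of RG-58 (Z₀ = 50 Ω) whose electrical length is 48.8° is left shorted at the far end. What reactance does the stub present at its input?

X_in ≈ 57.1 Ω (inductive)

tan(βl) = 1.14
For a shorted stub, Z_in = jZ_0·tan(βl)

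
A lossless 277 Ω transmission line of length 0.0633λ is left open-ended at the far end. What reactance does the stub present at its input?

X_in ≈ -659 Ω (capacitive)

βl = 2π × 0.0633 = 22.8°
tan(βl) = 0.42
For an open-ended stub, Z_in = −jZ_0·cot(βl) = −jZ_0/tan(βl)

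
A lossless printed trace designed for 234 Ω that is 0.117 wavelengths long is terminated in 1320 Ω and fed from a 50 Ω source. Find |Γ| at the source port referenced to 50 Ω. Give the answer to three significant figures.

|Γ| ≈ 0.878

βl = 2π × 0.117 = 42.1°
tan(βl) = 0.904
Z_in = Z_0·(Z_L + jZ_0·tanβl)/(Z_0 + jZ_L·tanβl) = 88.8 − j241 Ω
Γ_s = (Z_in − Z_s)/(Z_in + Z_s) = (38.8 − j241)/(139 − j241), |Γ_s| = 0.878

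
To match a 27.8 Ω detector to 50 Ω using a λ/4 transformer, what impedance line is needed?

Z_qwt = √(Z_0·R_L) = √(50 × 27.8) = √1390

Z_qwt ≈ 37.3 Ω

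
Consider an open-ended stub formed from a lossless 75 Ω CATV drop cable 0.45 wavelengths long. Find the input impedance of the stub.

Z_in ≈ +j231 Ω

βl = 2π × 0.45 = 162°
tan(βl) = -0.325
For an open-ended stub, Z_in = −jZ_0·cot(βl) = −jZ_0/tan(βl)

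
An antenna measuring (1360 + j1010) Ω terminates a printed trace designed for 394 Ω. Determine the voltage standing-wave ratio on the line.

VSWR ≈ 5.46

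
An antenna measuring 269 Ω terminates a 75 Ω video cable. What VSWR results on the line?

VSWR ≈ 3.59

For a purely resistive load, VSWR = R_L/Z_0 or Z_0/R_L (whichever > 1) = 269/75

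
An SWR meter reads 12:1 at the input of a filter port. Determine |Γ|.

|Γ| = (S − 1)/(S + 1) = (12 − 1)/(12 + 1) = 11/13

|Γ| ≈ 0.846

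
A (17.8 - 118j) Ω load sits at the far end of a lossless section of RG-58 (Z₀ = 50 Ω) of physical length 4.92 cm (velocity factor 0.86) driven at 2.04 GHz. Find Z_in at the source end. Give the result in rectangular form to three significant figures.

Z_in ≈ 29 + j155 Ω

λ = v/f = 0.86·c / 2.04 GHz = 0.126 m
βl = 2π·l/λ = 2π × 0.389 = 140°
tan(βl) = tan(140°) = -0.838
Z_in = Z_0·(Z_L + jZ_0·tanβl)/(Z_0 + jZ_L·tanβl)
     = 50·(17.8 − j160)/(-48.8 − j14.9)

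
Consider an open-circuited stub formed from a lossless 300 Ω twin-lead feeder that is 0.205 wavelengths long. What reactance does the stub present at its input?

X_in ≈ -87.2 Ω (capacitive)

βl = 2π × 0.205 = 73.8°
tan(βl) = 3.44
For an open-circuited stub, Z_in = −jZ_0·cot(βl) = −jZ_0/tan(βl)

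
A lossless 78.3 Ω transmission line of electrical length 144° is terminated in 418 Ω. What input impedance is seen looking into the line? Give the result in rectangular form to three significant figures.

tan(βl) = tan(144°) = -0.727
Z_in = Z_0·(Z_L + jZ_0·tanβl)/(Z_0 + jZ_L·tanβl)
     = 78.3·(418 − j56.9)/(78.3 − j304)

Z_in ≈ 39.8 + j97.5 Ω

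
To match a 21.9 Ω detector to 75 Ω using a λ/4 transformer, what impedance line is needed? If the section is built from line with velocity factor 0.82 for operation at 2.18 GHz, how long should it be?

Z_qwt ≈ 40.5 Ω; length ≈ 2.82 cm

Z_qwt = √(Z_0·R_L) = √(75 × 21.9) = √1642
λ = 0.82·c/f = 0.113 m, so l = λ/4 = 0.0282 m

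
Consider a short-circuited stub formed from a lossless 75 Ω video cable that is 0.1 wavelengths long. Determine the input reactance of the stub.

βl = 2π × 0.1 = 36°
tan(βl) = 0.727
For a short-circuited stub, Z_in = jZ_0·tan(βl)

X_in ≈ 54.5 Ω (inductive)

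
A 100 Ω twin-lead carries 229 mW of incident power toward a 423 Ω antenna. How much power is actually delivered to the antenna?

P_delivered ≈ 142 mW

Γ = (423 − 100)/(423 + 100) = 0.618
|Γ|² = 0.381
P_refl = |Γ|²·P_inc = 87.3 mW, P_del = (1 − |Γ|²)·P_inc = 142 mW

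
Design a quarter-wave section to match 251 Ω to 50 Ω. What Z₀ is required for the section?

Z_qwt = √(Z_0·R_L) = √(50 × 251) = √12550

Z_qwt ≈ 112 Ω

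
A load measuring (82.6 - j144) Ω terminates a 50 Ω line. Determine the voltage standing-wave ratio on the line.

VSWR ≈ 7.14

Γ = (Z_L − Z_0)/(Z_L + Z_0) = (32.6 − j144)/(132.6 − j144)
|Γ| = 148/196 = 0.754
VSWR = (1 + |Γ|)/(1 − |Γ|) = 1.75/0.246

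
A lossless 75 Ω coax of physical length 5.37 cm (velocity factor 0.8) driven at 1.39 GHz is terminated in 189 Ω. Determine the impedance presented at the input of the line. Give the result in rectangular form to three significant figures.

Z_in ≈ 33.7 + j24.8 Ω

λ = v/f = 0.8·c / 1.39 GHz = 0.173 m
βl = 2π·l/λ = 2π × 0.311 = 112°
tan(βl) = tan(112°) = -2.48
Z_in = Z_0·(Z_L + jZ_0·tanβl)/(Z_0 + jZ_L·tanβl)
     = 75·(189 − j186)/(75 − j469)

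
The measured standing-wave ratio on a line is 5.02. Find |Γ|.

|Γ| ≈ 0.668

|Γ| = (S − 1)/(S + 1) = (5.02 − 1)/(5.02 + 1) = 4.02/6.02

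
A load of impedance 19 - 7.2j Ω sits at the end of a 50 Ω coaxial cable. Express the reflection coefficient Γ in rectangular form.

Γ ≈ -0.434 − j0.15

Γ = (Z_L − Z_0)/(Z_L + Z_0) = (-31 − j7.2)/(69 − j7.2)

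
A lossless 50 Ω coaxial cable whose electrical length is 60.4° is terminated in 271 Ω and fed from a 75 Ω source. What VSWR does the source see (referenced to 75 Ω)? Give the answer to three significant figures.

tan(βl) = 1.76
Z_in = Z_0·(Z_L + jZ_0·tanβl)/(Z_0 + jZ_L·tanβl) = 12.1 − j27.1 Ω
Γ_s = (Z_in − Z_s)/(Z_in + Z_s) = (-62.9 − j27.1)/(87.1 − j27.1), |Γ_s| = 0.751
VSWR = (1 + |Γ_s|)/(1 − |Γ_s|)

VSWR ≈ 7.05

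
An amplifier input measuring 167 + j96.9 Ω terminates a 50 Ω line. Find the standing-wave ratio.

VSWR ≈ 4.54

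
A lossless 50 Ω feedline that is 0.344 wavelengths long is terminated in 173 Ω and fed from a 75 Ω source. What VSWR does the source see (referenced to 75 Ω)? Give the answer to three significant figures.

VSWR ≈ 4.33

βl = 2π × 0.344 = 124°
tan(βl) = -1.49
Z_in = Z_0·(Z_L + jZ_0·tanβl)/(Z_0 + jZ_L·tanβl) = 20.2 + j29.6 Ω
Γ_s = (Z_in − Z_s)/(Z_in + Z_s) = (-54.8 + j29.6)/(95.2 + j29.6), |Γ_s| = 0.625
VSWR = (1 + |Γ_s|)/(1 − |Γ_s|)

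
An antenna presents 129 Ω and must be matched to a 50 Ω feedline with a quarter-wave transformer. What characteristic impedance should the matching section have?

Z_qwt ≈ 80.3 Ω

Z_qwt = √(Z_0·R_L) = √(50 × 129) = √6450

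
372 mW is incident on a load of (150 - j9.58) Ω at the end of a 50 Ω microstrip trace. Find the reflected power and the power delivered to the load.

|Γ| = |(100 − j9.58)/(200 − j9.58)| = 0.502
|Γ|² = 0.252
P_refl = |Γ|²·P_inc = 93.6 mW, P_del = (1 − |Γ|²)·P_inc = 278 mW

P_reflected ≈ 93.6 mW; P_delivered ≈ 278 mW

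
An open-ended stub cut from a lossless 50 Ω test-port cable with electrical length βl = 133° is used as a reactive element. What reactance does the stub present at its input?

tan(βl) = -1.07
For an open-ended stub, Z_in = −jZ_0·cot(βl) = −jZ_0/tan(βl)

X_in ≈ 46.6 Ω (inductive)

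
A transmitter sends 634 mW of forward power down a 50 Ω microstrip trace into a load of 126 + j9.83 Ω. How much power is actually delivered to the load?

P_delivered ≈ 514 mW

|Γ| = |(76 + j9.83)/(176 + j9.83)| = 0.435
|Γ|² = 0.189
P_refl = |Γ|²·P_inc = 120 mW, P_del = (1 − |Γ|²)·P_inc = 514 mW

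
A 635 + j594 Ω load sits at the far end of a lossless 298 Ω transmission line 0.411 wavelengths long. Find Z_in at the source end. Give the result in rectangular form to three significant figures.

Z_in ≈ 129 + j258 Ω

βl = 2π × 0.411 = 148°
tan(βl) = tan(148°) = -0.626
Z_in = Z_0·(Z_L + jZ_0·tanβl)/(Z_0 + jZ_L·tanβl)
     = 298·(635 + j407)/(670 − j397)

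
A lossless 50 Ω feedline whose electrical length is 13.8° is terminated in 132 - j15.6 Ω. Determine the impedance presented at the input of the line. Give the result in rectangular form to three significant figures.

Z_in ≈ 88.6 − j56.4 Ω

tan(βl) = tan(13.8°) = 0.246
Z_in = Z_0·(Z_L + jZ_0·tanβl)/(Z_0 + jZ_L·tanβl)
     = 50·(132 − j3.32)/(53.8 + j32.4)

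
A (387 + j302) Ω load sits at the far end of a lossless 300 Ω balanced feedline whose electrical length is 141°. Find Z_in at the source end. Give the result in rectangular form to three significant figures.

tan(βl) = tan(141°) = -0.81
Z_in = Z_0·(Z_L + jZ_0·tanβl)/(Z_0 + jZ_L·tanβl)
     = 300·(387 + j59.1)/(545 − j313)

Z_in ≈ 146 + j117 Ω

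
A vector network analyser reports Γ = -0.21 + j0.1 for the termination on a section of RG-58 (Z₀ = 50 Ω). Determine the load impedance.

Z_L = Z_0·(1 + Γ)/(1 − Γ) = 50·(0.79 + j0.1)/(1.21 − j0.1)

Z_L ≈ 32.1 + j6.78 Ω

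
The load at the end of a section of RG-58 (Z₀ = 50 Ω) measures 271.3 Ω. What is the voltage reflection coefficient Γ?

Γ = 0.689

Γ = (Z_L − Z_0)/(Z_L + Z_0) = (271.3 − 50)/(271.3 + 50) = 221.3/321.3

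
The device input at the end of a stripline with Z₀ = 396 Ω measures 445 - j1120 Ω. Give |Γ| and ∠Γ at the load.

Γ = (Z_L − Z_0)/(Z_L + Z_0) = (49 − j1120)/(841 − j1120)
|Γ| = 1120/1400 = 0.8

Γ ≈ 0.8 ∠ -34.4°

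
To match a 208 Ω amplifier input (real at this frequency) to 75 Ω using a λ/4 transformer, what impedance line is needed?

Z_qwt = √(Z_0·R_L) = √(75 × 208) = √15600

Z_qwt ≈ 125 Ω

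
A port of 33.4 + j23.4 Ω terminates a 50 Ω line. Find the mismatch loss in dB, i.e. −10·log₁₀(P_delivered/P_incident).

Γ = (-16.6 + j23.4)/(83.4 + j23.4), |Γ| = 0.331
|Γ|² = 0.11, so P_del/P_inc = 1 − |Γ|² = 0.89
ML = −10·log₁₀(1 − |Γ|²)

mismatch loss ≈ 0.505 dB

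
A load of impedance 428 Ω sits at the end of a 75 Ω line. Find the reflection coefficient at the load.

Γ = 0.702

Γ = (Z_L − Z_0)/(Z_L + Z_0) = (428 − 75)/(428 + 75) = 353/503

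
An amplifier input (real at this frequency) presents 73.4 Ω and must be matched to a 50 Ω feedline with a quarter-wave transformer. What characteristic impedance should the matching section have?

Z_qwt ≈ 60.6 Ω

Z_qwt = √(Z_0·R_L) = √(50 × 73.4) = √3670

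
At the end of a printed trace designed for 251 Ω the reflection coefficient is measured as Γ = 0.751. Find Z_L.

Z_L ≈ 1770 Ω

Z_L = Z_0·(1 + Γ)/(1 − Γ) = 251·(1.75)/(0.249)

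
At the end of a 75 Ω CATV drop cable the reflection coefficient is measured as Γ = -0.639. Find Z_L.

Z_L ≈ 16.5 Ω

Z_L = Z_0·(1 + Γ)/(1 − Γ) = 75·(0.361)/(1.64)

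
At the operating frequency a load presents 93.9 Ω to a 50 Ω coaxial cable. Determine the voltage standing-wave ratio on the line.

For a purely resistive load, VSWR = R_L/Z_0 or Z_0/R_L (whichever > 1) = 93.9/50

VSWR ≈ 1.88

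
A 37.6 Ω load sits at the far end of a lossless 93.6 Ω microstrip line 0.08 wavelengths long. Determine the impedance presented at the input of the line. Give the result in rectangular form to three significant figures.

Z_in ≈ 46.7 + j41.1 Ω

βl = 2π × 0.08 = 28.8°
tan(βl) = tan(28.8°) = 0.55
Z_in = Z_0·(Z_L + jZ_0·tanβl)/(Z_0 + jZ_L·tanβl)
     = 93.6·(37.6 + j51.5)/(93.6 + j20.7)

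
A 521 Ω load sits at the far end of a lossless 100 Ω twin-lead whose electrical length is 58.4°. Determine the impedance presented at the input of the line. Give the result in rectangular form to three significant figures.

Z_in ≈ 26.1 − j58.4 Ω

tan(βl) = tan(58.4°) = 1.63
Z_in = Z_0·(Z_L + jZ_0·tanβl)/(Z_0 + jZ_L·tanβl)
     = 100·(521 + j163)/(100 + j847)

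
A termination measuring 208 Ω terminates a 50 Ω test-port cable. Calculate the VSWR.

Γ = (208 − 50)/(208 + 50) = 0.612
VSWR = (1 + 0.612)/(1 − 0.612)

VSWR ≈ 4.16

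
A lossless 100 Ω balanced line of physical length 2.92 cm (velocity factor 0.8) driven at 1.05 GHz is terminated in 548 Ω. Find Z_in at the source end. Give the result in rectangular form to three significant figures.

Z_in ≈ 34.2 − j90.6 Ω

λ = v/f = 0.8·c / 1.05 GHz = 0.229 m
βl = 2π·l/λ = 2π × 0.128 = 46°
tan(βl) = tan(46°) = 1.04
Z_in = Z_0·(Z_L + jZ_0·tanβl)/(Z_0 + jZ_L·tanβl)
     = 100·(548 + j104)/(100 + j567)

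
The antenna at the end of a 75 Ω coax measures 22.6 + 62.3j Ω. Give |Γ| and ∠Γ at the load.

Γ ≈ 0.703 ∠ 97.5°

Γ = (Z_L − Z_0)/(Z_L + Z_0) = (-52.4 + j62.3)/(97.6 + j62.3)
|Γ| = 81.4/116 = 0.703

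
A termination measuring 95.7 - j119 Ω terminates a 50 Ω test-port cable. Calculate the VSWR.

VSWR ≈ 5.2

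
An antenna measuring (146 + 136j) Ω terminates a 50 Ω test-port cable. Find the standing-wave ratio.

VSWR ≈ 5.62

Γ = (Z_L − Z_0)/(Z_L + Z_0) = (96 + j136)/(196 + j136)
|Γ| = 166/239 = 0.698
VSWR = (1 + |Γ|)/(1 − |Γ|) = 1.7/0.302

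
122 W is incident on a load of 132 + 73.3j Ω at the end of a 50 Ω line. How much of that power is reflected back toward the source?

|Γ| = |(82 + j73.3)/(182 + j73.3)| = 0.561
|Γ|² = 0.314
P_refl = |Γ|²·P_inc = 38.3 W, P_del = (1 − |Γ|²)·P_inc = 83.7 W

P_reflected ≈ 38.3 W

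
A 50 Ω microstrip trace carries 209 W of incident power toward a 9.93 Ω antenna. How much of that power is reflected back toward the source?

Γ = (9.93 − 50)/(9.93 + 50) = -0.669
|Γ|² = 0.447
P_refl = |Γ|²·P_inc = 93.4 W, P_del = (1 − |Γ|²)·P_inc = 116 W

P_reflected ≈ 93.4 W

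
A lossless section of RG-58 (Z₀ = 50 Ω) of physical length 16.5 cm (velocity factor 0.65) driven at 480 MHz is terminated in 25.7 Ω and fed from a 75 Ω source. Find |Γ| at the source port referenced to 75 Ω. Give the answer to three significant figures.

λ = v/f = 0.65·c / 480 MHz = 0.406 m
βl = 2π·l/λ = 2π × 0.406 = 146°
tan(βl) = -0.669
Z_in = Z_0·(Z_L + jZ_0·tanβl)/(Z_0 + jZ_L·tanβl) = 33.3 − j22 Ω
Γ_s = (Z_in − Z_s)/(Z_in + Z_s) = (-41.7 − j22)/(108 − j22), |Γ_s| = 0.427

|Γ| ≈ 0.427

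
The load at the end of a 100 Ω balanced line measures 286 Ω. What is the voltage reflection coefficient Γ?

Γ = 0.482

Γ = (Z_L − Z_0)/(Z_L + Z_0) = (286 − 100)/(286 + 100) = 186/386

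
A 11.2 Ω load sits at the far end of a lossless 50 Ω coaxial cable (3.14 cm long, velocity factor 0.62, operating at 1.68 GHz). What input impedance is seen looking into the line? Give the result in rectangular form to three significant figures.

λ = v/f = 0.62·c / 1.68 GHz = 0.111 m
βl = 2π·l/λ = 2π × 0.284 = 102°
tan(βl) = tan(102°) = -4.66
Z_in = Z_0·(Z_L + jZ_0·tanβl)/(Z_0 + jZ_L·tanβl)
     = 50·(11.2 − j233)/(50 − j52.2)

Z_in ≈ 122 − j106 Ω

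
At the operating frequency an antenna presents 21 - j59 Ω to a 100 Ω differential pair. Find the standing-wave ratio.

Γ = (Z_L − Z_0)/(Z_L + Z_0) = (-79 − j59)/(121 − j59)
|Γ| = 98.6/135 = 0.732
VSWR = (1 + |Γ|)/(1 − |Γ|) = 1.73/0.268

VSWR ≈ 6.48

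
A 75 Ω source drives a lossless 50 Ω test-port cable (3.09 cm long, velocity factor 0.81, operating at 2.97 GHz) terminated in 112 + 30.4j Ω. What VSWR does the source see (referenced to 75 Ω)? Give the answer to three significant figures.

λ = v/f = 0.81·c / 2.97 GHz = 0.0818 m
βl = 2π·l/λ = 2π × 0.378 = 136°
tan(βl) = -0.967
Z_in = Z_0·(Z_L + jZ_0·tanβl)/(Z_0 + jZ_L·tanβl) = 30 + j29.7 Ω
Γ_s = (Z_in − Z_s)/(Z_in + Z_s) = (-45 + j29.7)/(105 + j29.7), |Γ_s| = 0.493
VSWR = (1 + |Γ_s|)/(1 − |Γ_s|)

VSWR ≈ 2.95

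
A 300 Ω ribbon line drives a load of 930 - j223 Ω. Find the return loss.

Γ = (630 − j223)/(1230 − j223), |Γ| = 0.535
RL = −20·log₁₀|Γ| = −20·log₁₀(0.535)

RL ≈ 5.44 dB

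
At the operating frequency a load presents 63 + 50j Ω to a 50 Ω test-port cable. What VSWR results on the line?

Γ = (Z_L − Z_0)/(Z_L + Z_0) = (13 + j50)/(113 + j50)
|Γ| = 51.7/124 = 0.418
VSWR = (1 + |Γ|)/(1 − |Γ|) = 1.42/0.582

VSWR ≈ 2.44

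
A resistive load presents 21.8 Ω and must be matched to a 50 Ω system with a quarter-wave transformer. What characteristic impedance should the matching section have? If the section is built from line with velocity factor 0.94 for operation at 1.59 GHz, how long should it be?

Z_qwt ≈ 33 Ω; length ≈ 4.43 cm

Z_qwt = √(Z_0·R_L) = √(50 × 21.8) = √1090
λ = 0.94·c/f = 0.177 m, so l = λ/4 = 0.0443 m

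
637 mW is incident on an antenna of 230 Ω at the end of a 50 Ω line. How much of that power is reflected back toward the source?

P_reflected ≈ 263 mW

Γ = (230 − 50)/(230 + 50) = 0.643
|Γ|² = 0.413
P_refl = |Γ|²·P_inc = 263 mW, P_del = (1 − |Γ|²)·P_inc = 374 mW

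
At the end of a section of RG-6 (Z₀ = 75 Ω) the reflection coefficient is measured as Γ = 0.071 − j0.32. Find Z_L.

Z_L ≈ 69.3 − j49.7 Ω

Z_L = Z_0·(1 + Γ)/(1 − Γ) = 75·(1.07 − j0.32)/(0.929 + j0.32)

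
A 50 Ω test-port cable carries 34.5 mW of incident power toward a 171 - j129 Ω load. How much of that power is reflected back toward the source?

|Γ| = |(121 − j129)/(221 − j129)| = 0.691
|Γ|² = 0.478
P_refl = |Γ|²·P_inc = 16.5 mW, P_del = (1 − |Γ|²)·P_inc = 18 mW

P_reflected ≈ 16.5 mW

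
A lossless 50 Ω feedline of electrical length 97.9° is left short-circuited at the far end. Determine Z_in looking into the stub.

tan(βl) = -7.21
For a short-circuited stub, Z_in = jZ_0·tan(βl)

Z_in ≈ −j360 Ω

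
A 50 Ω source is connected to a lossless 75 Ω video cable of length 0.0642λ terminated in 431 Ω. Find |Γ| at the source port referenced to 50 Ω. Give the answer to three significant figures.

βl = 2π × 0.0642 = 23.1°
tan(βl) = 0.427
Z_in = Z_0·(Z_L + jZ_0·tanβl)/(Z_0 + jZ_L·tanβl) = 72.6 − j146 Ω
Γ_s = (Z_in − Z_s)/(Z_in + Z_s) = (22.6 − j146)/(123 − j146), |Γ_s| = 0.775

|Γ| ≈ 0.775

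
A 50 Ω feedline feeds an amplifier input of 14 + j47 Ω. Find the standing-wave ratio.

VSWR ≈ 6.86

Γ = (Z_L − Z_0)/(Z_L + Z_0) = (-36 + j47)/(64 + j47)
|Γ| = 59.2/79.4 = 0.746
VSWR = (1 + |Γ|)/(1 − |Γ|) = 1.75/0.254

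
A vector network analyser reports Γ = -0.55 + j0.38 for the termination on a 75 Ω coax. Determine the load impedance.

Z_L ≈ 16.3 + j22.4 Ω

Z_L = Z_0·(1 + Γ)/(1 − Γ) = 75·(0.45 + j0.38)/(1.55 − j0.38)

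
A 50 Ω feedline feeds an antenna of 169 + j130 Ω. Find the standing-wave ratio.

VSWR ≈ 5.49

Γ = (Z_L − Z_0)/(Z_L + Z_0) = (119 + j130)/(219 + j130)
|Γ| = 176/255 = 0.692
VSWR = (1 + |Γ|)/(1 − |Γ|) = 1.69/0.308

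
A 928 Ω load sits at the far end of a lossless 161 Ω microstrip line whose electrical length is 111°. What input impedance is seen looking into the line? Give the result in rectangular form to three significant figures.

Z_in ≈ 31.9 + j59.7 Ω

tan(βl) = tan(111°) = -2.61
Z_in = Z_0·(Z_L + jZ_0·tanβl)/(Z_0 + jZ_L·tanβl)
     = 161·(928 − j419)/(161 − j2420)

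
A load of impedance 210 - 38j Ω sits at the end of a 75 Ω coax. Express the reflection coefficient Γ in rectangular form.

Γ ≈ 0.483 − j0.0689

Γ = (Z_L − Z_0)/(Z_L + Z_0) = (135 − j38)/(285 − j38)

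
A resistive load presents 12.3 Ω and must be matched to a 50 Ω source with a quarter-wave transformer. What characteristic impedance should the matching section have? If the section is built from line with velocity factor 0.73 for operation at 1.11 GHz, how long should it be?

Z_qwt = √(Z_0·R_L) = √(50 × 12.3) = √615
λ = 0.73·c/f = 0.197 m, so l = λ/4 = 0.0493 m

Z_qwt ≈ 24.8 Ω; length ≈ 4.93 cm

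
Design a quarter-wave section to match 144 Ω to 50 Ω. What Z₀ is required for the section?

Z_qwt ≈ 84.9 Ω

Z_qwt = √(Z_0·R_L) = √(50 × 144) = √7200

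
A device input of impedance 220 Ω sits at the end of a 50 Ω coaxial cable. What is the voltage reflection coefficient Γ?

Γ = 0.63

Γ = (Z_L − Z_0)/(Z_L + Z_0) = (220 − 50)/(220 + 50) = 170/270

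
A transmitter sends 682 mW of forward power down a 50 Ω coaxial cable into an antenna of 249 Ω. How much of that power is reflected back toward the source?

P_reflected ≈ 302 mW

Γ = (249 − 50)/(249 + 50) = 0.666
|Γ|² = 0.443
P_refl = |Γ|²·P_inc = 302 mW, P_del = (1 − |Γ|²)·P_inc = 380 mW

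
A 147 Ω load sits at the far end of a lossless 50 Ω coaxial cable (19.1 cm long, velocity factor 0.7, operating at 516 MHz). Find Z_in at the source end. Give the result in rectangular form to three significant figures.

Z_in ≈ 115 + j56.1 Ω

λ = v/f = 0.7·c / 516 MHz = 0.407 m
βl = 2π·l/λ = 2π × 0.469 = 169°
tan(βl) = tan(169°) = -0.195
Z_in = Z_0·(Z_L + jZ_0·tanβl)/(Z_0 + jZ_L·tanβl)
     = 50·(147 − j9.76)/(50 − j28.7)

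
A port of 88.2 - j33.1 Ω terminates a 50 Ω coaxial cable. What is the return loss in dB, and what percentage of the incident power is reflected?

RL ≈ 8.98 dB; 12.7% of incident power reflected

Γ = (38.2 − j33.1)/(138.2 − j33.1), |Γ| = 0.356
RL = −20·log₁₀(0.356) = 8.98 dB
P_refl/P_inc = |Γ|² = 0.127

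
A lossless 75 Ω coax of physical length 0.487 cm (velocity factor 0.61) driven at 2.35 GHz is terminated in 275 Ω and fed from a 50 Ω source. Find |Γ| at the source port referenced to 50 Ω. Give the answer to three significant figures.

λ = v/f = 0.61·c / 2.35 GHz = 0.0779 m
βl = 2π·l/λ = 2π × 0.0625 = 22.5°
tan(βl) = 0.414
Z_in = Z_0·(Z_L + jZ_0·tanβl)/(Z_0 + jZ_L·tanβl) = 97.4 − j117 Ω
Γ_s = (Z_in − Z_s)/(Z_in + Z_s) = (47.4 − j117)/(147 − j117), |Γ_s| = 0.671

|Γ| ≈ 0.671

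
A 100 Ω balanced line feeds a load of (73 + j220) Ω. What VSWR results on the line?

VSWR ≈ 8.61

Γ = (Z_L − Z_0)/(Z_L + Z_0) = (-27 + j220)/(173 + j220)
|Γ| = 222/280 = 0.792
VSWR = (1 + |Γ|)/(1 − |Γ|) = 1.79/0.208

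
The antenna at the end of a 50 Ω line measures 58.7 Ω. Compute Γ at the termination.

Γ = (Z_L − Z_0)/(Z_L + Z_0) = (58.7 − 50)/(58.7 + 50) = 8.7/108.7

Γ = 0.08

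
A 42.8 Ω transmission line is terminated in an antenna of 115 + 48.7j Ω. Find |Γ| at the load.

Γ = (Z_L − Z_0)/(Z_L + Z_0) = (72.2 + j48.7)/(157.8 + j48.7)
|Γ| = 87.1/165

|Γ| ≈ 0.527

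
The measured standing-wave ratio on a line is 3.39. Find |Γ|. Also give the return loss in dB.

|Γ| ≈ 0.544; return loss ≈ 5.28 dB

|Γ| = (S − 1)/(S + 1) = (3.39 − 1)/(3.39 + 1) = 2.39/4.39
RL = −20·log₁₀|Γ| = −20·log₁₀(0.544)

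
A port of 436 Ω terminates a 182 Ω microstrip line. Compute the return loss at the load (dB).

RL ≈ 7.72 dB

Γ = (436 − 182)/(436 + 182) = 0.411
RL = −20·log₁₀|Γ| = −20·log₁₀(0.411)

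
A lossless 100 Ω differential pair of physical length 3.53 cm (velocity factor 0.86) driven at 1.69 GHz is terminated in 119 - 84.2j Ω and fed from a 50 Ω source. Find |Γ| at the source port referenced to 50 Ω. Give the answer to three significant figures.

|Γ| ≈ 0.282

λ = v/f = 0.86·c / 1.69 GHz = 0.153 m
βl = 2π·l/λ = 2π × 0.231 = 83.2°
tan(βl) = 8.44
Z_in = Z_0·(Z_L + jZ_0·tanβl)/(Z_0 + jZ_L·tanβl) = 51.6 + j29.8 Ω
Γ_s = (Z_in − Z_s)/(Z_in + Z_s) = (1.6 + j29.8)/(102 + j29.8), |Γ_s| = 0.282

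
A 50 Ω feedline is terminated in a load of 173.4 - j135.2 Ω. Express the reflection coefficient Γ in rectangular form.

Γ = (Z_L − Z_0)/(Z_L + Z_0) = (123.4 − j135.2)/(223.4 − j135.2)

Γ ≈ 0.672 − j0.198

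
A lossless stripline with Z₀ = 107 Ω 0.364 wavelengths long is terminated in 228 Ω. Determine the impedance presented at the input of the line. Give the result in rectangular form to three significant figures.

Z_in ≈ 75.6 + j62.2 Ω

βl = 2π × 0.364 = 131°
tan(βl) = tan(131°) = -1.15
Z_in = Z_0·(Z_L + jZ_0·tanβl)/(Z_0 + jZ_L·tanβl)
     = 107·(228 − j123)/(107 − j262)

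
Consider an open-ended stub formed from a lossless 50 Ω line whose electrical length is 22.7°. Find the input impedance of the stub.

tan(βl) = 0.418
For an open-ended stub, Z_in = −jZ_0·cot(βl) = −jZ_0/tan(βl)

Z_in ≈ −j120 Ω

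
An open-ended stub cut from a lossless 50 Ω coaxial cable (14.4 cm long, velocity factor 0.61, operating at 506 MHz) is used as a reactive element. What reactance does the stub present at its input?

λ = v/f = 0.61·c / 506 MHz = 0.362 m
βl = 2π·l/λ = 2π × 0.398 = 143°
tan(βl) = -0.744
For an open-ended stub, Z_in = −jZ_0·cot(βl) = −jZ_0/tan(βl)

X_in ≈ 67.2 Ω (inductive)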